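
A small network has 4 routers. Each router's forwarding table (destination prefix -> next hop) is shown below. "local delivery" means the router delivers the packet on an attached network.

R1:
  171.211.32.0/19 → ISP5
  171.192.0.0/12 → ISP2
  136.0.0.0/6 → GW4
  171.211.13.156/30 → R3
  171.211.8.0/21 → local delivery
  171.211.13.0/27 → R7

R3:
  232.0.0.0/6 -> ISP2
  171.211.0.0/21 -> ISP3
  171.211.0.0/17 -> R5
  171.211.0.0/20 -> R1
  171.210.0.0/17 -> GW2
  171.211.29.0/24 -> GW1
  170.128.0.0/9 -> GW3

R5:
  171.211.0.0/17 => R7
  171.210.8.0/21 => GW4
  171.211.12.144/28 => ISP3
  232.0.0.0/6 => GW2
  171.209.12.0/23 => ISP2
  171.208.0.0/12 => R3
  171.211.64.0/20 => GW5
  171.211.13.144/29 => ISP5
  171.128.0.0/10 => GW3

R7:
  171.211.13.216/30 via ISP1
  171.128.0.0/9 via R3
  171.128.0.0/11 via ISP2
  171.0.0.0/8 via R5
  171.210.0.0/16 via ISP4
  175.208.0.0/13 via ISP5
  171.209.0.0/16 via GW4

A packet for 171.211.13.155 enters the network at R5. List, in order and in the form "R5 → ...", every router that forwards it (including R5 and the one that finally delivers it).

R5 → R7 → R3 → R1

At R5: longest match for 171.211.13.155 is 171.211.0.0/17 -> R7
At R7: longest match for 171.211.13.155 is 171.128.0.0/9 -> R3
At R3: longest match for 171.211.13.155 is 171.211.0.0/20 -> R1
At R1: longest match for 171.211.13.155 is 171.211.8.0/21 -> local delivery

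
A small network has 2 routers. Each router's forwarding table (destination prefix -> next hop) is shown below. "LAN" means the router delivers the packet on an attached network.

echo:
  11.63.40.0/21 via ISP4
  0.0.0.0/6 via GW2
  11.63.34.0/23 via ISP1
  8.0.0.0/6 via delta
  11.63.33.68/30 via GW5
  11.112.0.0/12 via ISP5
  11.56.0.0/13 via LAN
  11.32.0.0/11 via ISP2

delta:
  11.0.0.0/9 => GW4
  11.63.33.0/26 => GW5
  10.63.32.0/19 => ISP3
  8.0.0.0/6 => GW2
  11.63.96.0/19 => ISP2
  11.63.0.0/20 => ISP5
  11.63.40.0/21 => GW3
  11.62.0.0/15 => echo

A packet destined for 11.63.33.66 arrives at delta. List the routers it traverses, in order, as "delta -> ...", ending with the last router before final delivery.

delta -> echo

At delta: longest match for 11.63.33.66 is 11.62.0.0/15 -> echo
At echo: longest match for 11.63.33.66 is 11.56.0.0/13 -> LAN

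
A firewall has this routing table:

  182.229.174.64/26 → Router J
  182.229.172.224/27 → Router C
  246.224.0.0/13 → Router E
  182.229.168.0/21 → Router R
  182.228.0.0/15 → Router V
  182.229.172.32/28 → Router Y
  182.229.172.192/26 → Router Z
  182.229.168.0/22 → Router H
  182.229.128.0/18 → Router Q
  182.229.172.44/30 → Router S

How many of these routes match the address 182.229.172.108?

Prefixes containing 182.229.172.108:
  182.228.0.0/15 (182.228.0.0 - 182.229.255.255)
  182.229.128.0/18 (182.229.128.0 - 182.229.191.255)
  182.229.168.0/21 (182.229.168.0 - 182.229.175.255)
Total matching entries: 3.

3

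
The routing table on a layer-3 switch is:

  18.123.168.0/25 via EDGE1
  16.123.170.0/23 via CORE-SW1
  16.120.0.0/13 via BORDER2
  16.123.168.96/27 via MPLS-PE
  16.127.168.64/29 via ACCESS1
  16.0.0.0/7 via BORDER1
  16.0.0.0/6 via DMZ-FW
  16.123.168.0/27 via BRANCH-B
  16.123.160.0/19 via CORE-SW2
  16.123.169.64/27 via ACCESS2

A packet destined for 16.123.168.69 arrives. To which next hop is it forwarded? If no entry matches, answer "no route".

CORE-SW2

Routes whose prefix contains 16.123.168.69:
  16.0.0.0/6 (16.0.0.0 - 19.255.255.255) -> DMZ-FW
  16.0.0.0/7 (16.0.0.0 - 17.255.255.255) -> BORDER1
  16.120.0.0/13 (16.120.0.0 - 16.127.255.255) -> BORDER2
  16.123.160.0/19 (16.123.160.0 - 16.123.191.255) -> CORE-SW2
More-specific entries that do NOT match:
  16.127.168.64/29 (16.127.168.64 - 16.127.168.71) does not contain 16.123.168.69
  16.123.168.96/27 (16.123.168.96 - 16.123.168.127) does not contain 16.123.168.69
  16.123.168.0/27 (16.123.168.0 - 16.123.168.31) does not contain 16.123.168.69
  16.123.169.64/27 (16.123.169.64 - 16.123.169.95) does not contain 16.123.168.69
  18.123.168.0/25 (18.123.168.0 - 18.123.168.127) does not contain 16.123.168.69
  16.123.170.0/23 (16.123.170.0 - 16.123.171.255) does not contain 16.123.168.69
Longest matching prefix is /19 -> next hop CORE-SW2.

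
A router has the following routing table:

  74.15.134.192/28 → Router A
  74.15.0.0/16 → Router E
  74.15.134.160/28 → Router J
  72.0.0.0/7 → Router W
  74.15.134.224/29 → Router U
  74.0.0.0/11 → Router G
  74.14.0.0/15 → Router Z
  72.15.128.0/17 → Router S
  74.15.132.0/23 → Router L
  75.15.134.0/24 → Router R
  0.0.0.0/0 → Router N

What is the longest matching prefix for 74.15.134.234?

74.15.0.0/16

Entries matching 74.15.134.234:
  0.0.0.0/0 (default, matches everything)
  74.0.0.0/11 (74.0.0.0 - 74.31.255.255)
  74.14.0.0/15 (74.14.0.0 - 74.15.255.255)
  74.15.0.0/16 (74.15.0.0 - 74.15.255.255)
Most specific is 74.15.0.0/16.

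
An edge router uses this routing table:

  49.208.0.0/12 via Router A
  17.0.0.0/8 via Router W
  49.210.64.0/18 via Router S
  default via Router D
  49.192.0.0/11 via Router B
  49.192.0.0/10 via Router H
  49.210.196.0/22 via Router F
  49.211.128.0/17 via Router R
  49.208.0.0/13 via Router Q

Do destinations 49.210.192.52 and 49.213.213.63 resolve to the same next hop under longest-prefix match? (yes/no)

yes

49.210.192.52: longest match 49.208.0.0/13 -> Router Q
49.213.213.63: longest match 49.208.0.0/13 -> Router Q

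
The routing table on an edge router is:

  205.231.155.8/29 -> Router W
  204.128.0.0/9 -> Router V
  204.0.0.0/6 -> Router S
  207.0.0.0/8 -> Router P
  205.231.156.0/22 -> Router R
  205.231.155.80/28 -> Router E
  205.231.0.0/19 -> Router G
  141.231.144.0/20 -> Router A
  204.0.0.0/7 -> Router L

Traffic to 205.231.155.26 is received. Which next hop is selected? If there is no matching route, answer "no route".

Routes whose prefix contains 205.231.155.26:
  204.0.0.0/6 (204.0.0.0 - 207.255.255.255) -> Router S
  204.0.0.0/7 (204.0.0.0 - 205.255.255.255) -> Router L
More-specific entries that do NOT match:
  205.231.155.8/29 (205.231.155.8 - 205.231.155.15) does not contain 205.231.155.26
  205.231.155.80/28 (205.231.155.80 - 205.231.155.95) does not contain 205.231.155.26
  205.231.156.0/22 (205.231.156.0 - 205.231.159.255) does not contain 205.231.155.26
  141.231.144.0/20 (141.231.144.0 - 141.231.159.255) does not contain 205.231.155.26
  205.231.0.0/19 (205.231.0.0 - 205.231.31.255) does not contain 205.231.155.26
  204.128.0.0/9 (204.128.0.0 - 204.255.255.255) does not contain 205.231.155.26
  207.0.0.0/8 (207.0.0.0 - 207.255.255.255) does not contain 205.231.155.26
Longest matching prefix is /7 -> next hop Router L.

Router L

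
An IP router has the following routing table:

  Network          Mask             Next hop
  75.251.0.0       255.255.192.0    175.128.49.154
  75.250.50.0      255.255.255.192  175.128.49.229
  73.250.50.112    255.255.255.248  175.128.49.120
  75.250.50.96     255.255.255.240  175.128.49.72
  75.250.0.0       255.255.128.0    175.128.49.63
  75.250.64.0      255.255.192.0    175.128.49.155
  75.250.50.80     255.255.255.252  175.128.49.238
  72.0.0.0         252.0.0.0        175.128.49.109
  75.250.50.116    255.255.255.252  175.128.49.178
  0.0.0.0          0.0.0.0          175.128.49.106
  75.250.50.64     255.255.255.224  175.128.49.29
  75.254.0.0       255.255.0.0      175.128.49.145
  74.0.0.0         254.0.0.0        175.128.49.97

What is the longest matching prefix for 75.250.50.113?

75.250.0.0/17

Entries matching 75.250.50.113:
  0.0.0.0/0 (default, matches everything)
  72.0.0.0/6 (72.0.0.0 - 75.255.255.255)
  74.0.0.0/7 (74.0.0.0 - 75.255.255.255)
  75.250.0.0/17 (75.250.0.0 - 75.250.127.255)
Most specific is 75.250.0.0/17.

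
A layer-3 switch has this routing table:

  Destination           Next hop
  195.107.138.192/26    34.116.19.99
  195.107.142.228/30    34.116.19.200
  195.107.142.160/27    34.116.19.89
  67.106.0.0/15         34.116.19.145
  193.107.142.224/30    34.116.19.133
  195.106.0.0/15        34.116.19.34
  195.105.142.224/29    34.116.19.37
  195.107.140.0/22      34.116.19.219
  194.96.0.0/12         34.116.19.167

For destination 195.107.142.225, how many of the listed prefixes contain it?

Prefixes containing 195.107.142.225:
  195.106.0.0/15 (195.106.0.0 - 195.107.255.255)
  195.107.140.0/22 (195.107.140.0 - 195.107.143.255)
Total matching entries: 2.

2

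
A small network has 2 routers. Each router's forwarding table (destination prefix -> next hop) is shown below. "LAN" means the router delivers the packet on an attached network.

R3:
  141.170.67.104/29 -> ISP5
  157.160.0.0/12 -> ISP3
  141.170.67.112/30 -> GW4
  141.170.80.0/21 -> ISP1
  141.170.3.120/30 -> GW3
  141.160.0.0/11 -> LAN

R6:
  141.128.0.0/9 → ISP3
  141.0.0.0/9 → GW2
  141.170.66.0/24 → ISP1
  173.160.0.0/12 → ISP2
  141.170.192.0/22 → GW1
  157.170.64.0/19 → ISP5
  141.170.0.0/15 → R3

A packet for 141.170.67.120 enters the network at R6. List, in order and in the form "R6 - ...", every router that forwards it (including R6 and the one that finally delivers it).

At R6: longest match for 141.170.67.120 is 141.170.0.0/15 -> R3
At R3: longest match for 141.170.67.120 is 141.160.0.0/11 -> LAN

R6 - R3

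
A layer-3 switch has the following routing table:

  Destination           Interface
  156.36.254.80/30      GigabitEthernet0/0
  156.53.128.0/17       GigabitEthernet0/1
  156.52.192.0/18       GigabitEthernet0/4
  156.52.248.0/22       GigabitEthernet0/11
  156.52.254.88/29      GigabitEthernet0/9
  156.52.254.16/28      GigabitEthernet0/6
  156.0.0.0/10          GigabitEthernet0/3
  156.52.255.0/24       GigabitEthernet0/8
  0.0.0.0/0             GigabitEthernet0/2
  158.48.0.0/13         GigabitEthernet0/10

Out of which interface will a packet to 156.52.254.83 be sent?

GigabitEthernet0/4

Routes whose prefix contains 156.52.254.83:
  0.0.0.0/0 (default, matches everything) -> GigabitEthernet0/2
  156.0.0.0/10 (156.0.0.0 - 156.63.255.255) -> GigabitEthernet0/3
  156.52.192.0/18 (156.52.192.0 - 156.52.255.255) -> GigabitEthernet0/4
More-specific entries that do NOT match:
  156.36.254.80/30 (156.36.254.80 - 156.36.254.83) does not contain 156.52.254.83
  156.52.254.88/29 (156.52.254.88 - 156.52.254.95) does not contain 156.52.254.83
  156.52.254.16/28 (156.52.254.16 - 156.52.254.31) does not contain 156.52.254.83
  156.52.255.0/24 (156.52.255.0 - 156.52.255.255) does not contain 156.52.254.83
  156.52.248.0/22 (156.52.248.0 - 156.52.251.255) does not contain 156.52.254.83
Longest matching prefix is /18 -> interface GigabitEthernet0/4.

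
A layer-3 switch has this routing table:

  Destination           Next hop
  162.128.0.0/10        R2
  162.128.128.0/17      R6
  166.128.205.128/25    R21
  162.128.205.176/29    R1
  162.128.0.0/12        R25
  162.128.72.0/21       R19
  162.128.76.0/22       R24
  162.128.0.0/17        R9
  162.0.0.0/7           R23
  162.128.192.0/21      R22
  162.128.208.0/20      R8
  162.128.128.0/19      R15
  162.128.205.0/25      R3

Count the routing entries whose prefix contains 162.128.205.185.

4

Prefixes containing 162.128.205.185:
  162.0.0.0/7 (162.0.0.0 - 163.255.255.255)
  162.128.0.0/10 (162.128.0.0 - 162.191.255.255)
  162.128.0.0/12 (162.128.0.0 - 162.143.255.255)
  162.128.128.0/17 (162.128.128.0 - 162.128.255.255)
Total matching entries: 4.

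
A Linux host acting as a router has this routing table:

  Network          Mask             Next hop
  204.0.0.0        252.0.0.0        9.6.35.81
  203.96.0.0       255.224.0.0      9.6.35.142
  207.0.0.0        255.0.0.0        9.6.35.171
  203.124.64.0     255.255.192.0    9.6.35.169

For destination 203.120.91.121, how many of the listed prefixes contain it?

1

Prefixes containing 203.120.91.121:
  203.96.0.0/11 (203.96.0.0 - 203.127.255.255)
Total matching entries: 1.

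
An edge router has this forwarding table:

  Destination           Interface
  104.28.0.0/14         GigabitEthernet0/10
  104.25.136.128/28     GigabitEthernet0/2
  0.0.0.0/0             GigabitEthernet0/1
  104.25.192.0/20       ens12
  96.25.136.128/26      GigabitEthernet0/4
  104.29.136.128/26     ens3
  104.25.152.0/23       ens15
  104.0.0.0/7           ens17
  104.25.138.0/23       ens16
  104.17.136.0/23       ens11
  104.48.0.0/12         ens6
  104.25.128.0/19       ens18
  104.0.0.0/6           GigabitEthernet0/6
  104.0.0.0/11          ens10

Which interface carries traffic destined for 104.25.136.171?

Routes whose prefix contains 104.25.136.171:
  0.0.0.0/0 (default, matches everything) -> GigabitEthernet0/1
  104.0.0.0/6 (104.0.0.0 - 107.255.255.255) -> GigabitEthernet0/6
  104.0.0.0/7 (104.0.0.0 - 105.255.255.255) -> ens17
  104.0.0.0/11 (104.0.0.0 - 104.31.255.255) -> ens10
  104.25.128.0/19 (104.25.128.0 - 104.25.159.255) -> ens18
More-specific entries that do NOT match:
  104.25.136.128/28 (104.25.136.128 - 104.25.136.143) does not contain 104.25.136.171
  96.25.136.128/26 (96.25.136.128 - 96.25.136.191) does not contain 104.25.136.171
  104.29.136.128/26 (104.29.136.128 - 104.29.136.191) does not contain 104.25.136.171
  104.25.152.0/23 (104.25.152.0 - 104.25.153.255) does not contain 104.25.136.171
  104.25.138.0/23 (104.25.138.0 - 104.25.139.255) does not contain 104.25.136.171
  104.17.136.0/23 (104.17.136.0 - 104.17.137.255) does not contain 104.25.136.171
  104.25.192.0/20 (104.25.192.0 - 104.25.207.255) does not contain 104.25.136.171
Longest matching prefix is /19 -> interface ens18.

ens18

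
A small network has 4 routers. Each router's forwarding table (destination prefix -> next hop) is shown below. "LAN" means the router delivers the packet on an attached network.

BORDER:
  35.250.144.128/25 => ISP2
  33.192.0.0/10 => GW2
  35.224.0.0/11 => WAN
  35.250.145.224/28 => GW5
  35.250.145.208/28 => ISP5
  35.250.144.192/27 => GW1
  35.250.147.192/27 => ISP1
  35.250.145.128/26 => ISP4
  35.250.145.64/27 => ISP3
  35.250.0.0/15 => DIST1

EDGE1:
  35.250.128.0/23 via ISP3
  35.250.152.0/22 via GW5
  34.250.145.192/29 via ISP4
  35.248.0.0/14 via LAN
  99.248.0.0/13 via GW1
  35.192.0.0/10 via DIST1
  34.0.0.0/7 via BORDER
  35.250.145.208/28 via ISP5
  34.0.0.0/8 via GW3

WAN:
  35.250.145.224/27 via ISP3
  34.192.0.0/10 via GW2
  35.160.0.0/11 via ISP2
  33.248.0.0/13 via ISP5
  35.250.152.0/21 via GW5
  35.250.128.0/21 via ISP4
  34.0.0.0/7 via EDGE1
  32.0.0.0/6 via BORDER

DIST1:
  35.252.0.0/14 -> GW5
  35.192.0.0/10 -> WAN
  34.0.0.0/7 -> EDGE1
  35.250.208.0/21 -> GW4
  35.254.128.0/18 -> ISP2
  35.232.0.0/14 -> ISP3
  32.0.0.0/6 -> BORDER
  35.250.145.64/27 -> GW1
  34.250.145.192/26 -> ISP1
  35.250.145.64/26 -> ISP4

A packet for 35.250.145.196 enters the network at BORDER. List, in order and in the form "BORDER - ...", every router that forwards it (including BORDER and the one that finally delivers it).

BORDER - DIST1 - WAN - EDGE1

At BORDER: longest match for 35.250.145.196 is 35.250.0.0/15 -> DIST1
At DIST1: longest match for 35.250.145.196 is 35.192.0.0/10 -> WAN
At WAN: longest match for 35.250.145.196 is 34.0.0.0/7 -> EDGE1
At EDGE1: longest match for 35.250.145.196 is 35.248.0.0/14 -> LAN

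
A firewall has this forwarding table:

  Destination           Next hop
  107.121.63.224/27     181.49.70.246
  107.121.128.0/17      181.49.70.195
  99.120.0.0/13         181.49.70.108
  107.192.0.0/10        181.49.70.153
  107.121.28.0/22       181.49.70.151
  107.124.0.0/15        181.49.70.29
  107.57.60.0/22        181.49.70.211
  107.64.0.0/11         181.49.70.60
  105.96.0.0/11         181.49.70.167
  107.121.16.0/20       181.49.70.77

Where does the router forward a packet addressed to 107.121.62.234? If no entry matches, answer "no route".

no route

No entry's prefix contains 107.121.62.234; there is no default route.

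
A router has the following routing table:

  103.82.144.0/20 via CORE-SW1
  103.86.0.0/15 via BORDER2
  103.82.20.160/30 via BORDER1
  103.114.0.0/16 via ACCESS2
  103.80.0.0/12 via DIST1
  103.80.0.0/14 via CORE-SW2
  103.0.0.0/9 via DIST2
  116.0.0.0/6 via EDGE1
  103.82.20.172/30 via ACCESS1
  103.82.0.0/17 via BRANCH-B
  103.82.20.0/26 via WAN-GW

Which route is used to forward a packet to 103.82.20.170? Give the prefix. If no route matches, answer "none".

Entries matching 103.82.20.170:
  103.0.0.0/9 (103.0.0.0 - 103.127.255.255)
  103.80.0.0/12 (103.80.0.0 - 103.95.255.255)
  103.80.0.0/14 (103.80.0.0 - 103.83.255.255)
  103.82.0.0/17 (103.82.0.0 - 103.82.127.255)
Most specific is 103.82.0.0/17.

103.82.0.0/17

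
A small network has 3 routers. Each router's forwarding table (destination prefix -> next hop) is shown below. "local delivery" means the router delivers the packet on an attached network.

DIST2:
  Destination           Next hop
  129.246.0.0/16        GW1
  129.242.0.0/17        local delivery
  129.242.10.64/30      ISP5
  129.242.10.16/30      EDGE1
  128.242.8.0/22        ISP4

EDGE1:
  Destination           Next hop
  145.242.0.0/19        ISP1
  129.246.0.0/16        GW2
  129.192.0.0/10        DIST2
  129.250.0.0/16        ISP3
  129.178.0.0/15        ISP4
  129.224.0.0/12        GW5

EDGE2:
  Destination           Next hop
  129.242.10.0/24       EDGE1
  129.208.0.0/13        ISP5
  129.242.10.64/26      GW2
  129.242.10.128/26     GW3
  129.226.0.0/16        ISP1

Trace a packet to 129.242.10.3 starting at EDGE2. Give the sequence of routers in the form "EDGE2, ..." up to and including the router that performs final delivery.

At EDGE2: longest match for 129.242.10.3 is 129.242.10.0/24 -> EDGE1
At EDGE1: longest match for 129.242.10.3 is 129.192.0.0/10 -> DIST2
At DIST2: longest match for 129.242.10.3 is 129.242.0.0/17 -> local delivery

EDGE2, EDGE1, DIST2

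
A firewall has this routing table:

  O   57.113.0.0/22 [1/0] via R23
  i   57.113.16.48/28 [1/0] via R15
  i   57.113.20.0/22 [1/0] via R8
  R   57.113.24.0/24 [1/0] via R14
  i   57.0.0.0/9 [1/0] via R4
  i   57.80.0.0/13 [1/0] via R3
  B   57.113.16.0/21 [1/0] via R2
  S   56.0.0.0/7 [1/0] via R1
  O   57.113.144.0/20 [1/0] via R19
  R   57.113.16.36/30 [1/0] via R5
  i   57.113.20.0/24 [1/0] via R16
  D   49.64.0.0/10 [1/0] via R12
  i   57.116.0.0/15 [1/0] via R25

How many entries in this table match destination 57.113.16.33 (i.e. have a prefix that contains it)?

Prefixes containing 57.113.16.33:
  56.0.0.0/7 (56.0.0.0 - 57.255.255.255)
  57.0.0.0/9 (57.0.0.0 - 57.127.255.255)
  57.113.16.0/21 (57.113.16.0 - 57.113.23.255)
Total matching entries: 3.

3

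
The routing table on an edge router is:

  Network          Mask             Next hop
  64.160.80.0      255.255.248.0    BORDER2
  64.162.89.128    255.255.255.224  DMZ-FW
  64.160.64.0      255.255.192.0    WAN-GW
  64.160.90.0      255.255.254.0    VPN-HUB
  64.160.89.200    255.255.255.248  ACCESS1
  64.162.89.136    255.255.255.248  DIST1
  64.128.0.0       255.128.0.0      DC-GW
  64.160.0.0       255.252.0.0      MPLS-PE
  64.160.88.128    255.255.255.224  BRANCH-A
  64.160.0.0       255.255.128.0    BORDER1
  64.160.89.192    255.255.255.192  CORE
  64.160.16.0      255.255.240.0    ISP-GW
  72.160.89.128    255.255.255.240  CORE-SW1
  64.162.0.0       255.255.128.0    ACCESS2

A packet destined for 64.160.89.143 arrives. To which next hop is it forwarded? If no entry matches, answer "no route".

Routes whose prefix contains 64.160.89.143:
  64.128.0.0/9 (64.128.0.0 - 64.255.255.255) -> DC-GW
  64.160.0.0/14 (64.160.0.0 - 64.163.255.255) -> MPLS-PE
  64.160.0.0/17 (64.160.0.0 - 64.160.127.255) -> BORDER1
  64.160.64.0/18 (64.160.64.0 - 64.160.127.255) -> WAN-GW
More-specific entries that do NOT match:
  64.160.89.200/29 (64.160.89.200 - 64.160.89.207) does not contain 64.160.89.143
  64.162.89.136/29 (64.162.89.136 - 64.162.89.143) does not contain 64.160.89.143
  72.160.89.128/28 (72.160.89.128 - 72.160.89.143) does not contain 64.160.89.143
  64.162.89.128/27 (64.162.89.128 - 64.162.89.159) does not contain 64.160.89.143
  64.160.88.128/27 (64.160.88.128 - 64.160.88.159) does not contain 64.160.89.143
  64.160.89.192/26 (64.160.89.192 - 64.160.89.255) does not contain 64.160.89.143
  64.160.90.0/23 (64.160.90.0 - 64.160.91.255) does not contain 64.160.89.143
  64.160.80.0/21 (64.160.80.0 - 64.160.87.255) does not contain 64.160.89.143
  64.160.16.0/20 (64.160.16.0 - 64.160.31.255) does not contain 64.160.89.143
Longest matching prefix is /18 -> next hop WAN-GW.

WAN-GW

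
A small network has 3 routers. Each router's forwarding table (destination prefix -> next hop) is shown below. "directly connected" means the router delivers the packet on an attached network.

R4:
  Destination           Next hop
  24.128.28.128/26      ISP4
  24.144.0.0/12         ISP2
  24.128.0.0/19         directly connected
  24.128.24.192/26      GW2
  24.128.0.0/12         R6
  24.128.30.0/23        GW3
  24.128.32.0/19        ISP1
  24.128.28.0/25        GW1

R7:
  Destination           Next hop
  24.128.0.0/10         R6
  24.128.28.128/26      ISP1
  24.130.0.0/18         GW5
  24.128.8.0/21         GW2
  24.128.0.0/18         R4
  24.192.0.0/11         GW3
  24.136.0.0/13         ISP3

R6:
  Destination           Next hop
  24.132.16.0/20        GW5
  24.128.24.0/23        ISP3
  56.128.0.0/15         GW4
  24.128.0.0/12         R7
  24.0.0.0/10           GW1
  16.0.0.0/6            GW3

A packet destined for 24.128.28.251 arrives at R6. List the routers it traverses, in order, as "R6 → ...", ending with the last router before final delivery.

At R6: longest match for 24.128.28.251 is 24.128.0.0/12 -> R7
At R7: longest match for 24.128.28.251 is 24.128.0.0/18 -> R4
At R4: longest match for 24.128.28.251 is 24.128.0.0/19 -> directly connected

R6 → R7 → R4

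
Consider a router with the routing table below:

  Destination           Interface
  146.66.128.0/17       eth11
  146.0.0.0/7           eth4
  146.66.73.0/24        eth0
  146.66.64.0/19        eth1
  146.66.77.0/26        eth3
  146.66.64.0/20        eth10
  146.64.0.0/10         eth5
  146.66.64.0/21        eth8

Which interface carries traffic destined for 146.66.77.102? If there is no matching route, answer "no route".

eth10

Routes whose prefix contains 146.66.77.102:
  146.0.0.0/7 (146.0.0.0 - 147.255.255.255) -> eth4
  146.64.0.0/10 (146.64.0.0 - 146.127.255.255) -> eth5
  146.66.64.0/19 (146.66.64.0 - 146.66.95.255) -> eth1
  146.66.64.0/20 (146.66.64.0 - 146.66.79.255) -> eth10
More-specific entries that do NOT match:
  146.66.77.0/26 (146.66.77.0 - 146.66.77.63) does not contain 146.66.77.102
  146.66.73.0/24 (146.66.73.0 - 146.66.73.255) does not contain 146.66.77.102
  146.66.64.0/21 (146.66.64.0 - 146.66.71.255) does not contain 146.66.77.102
Longest matching prefix is /20 -> interface eth10.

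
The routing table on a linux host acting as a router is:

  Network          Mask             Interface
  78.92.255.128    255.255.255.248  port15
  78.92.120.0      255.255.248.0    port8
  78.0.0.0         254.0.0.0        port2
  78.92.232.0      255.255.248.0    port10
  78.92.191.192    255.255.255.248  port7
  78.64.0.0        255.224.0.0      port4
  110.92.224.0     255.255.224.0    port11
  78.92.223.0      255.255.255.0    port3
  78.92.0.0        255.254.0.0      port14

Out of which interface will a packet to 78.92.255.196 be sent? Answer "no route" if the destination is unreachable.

Routes whose prefix contains 78.92.255.196:
  78.0.0.0/7 (78.0.0.0 - 79.255.255.255) -> port2
  78.64.0.0/11 (78.64.0.0 - 78.95.255.255) -> port4
  78.92.0.0/15 (78.92.0.0 - 78.93.255.255) -> port14
More-specific entries that do NOT match:
  78.92.255.128/29 (78.92.255.128 - 78.92.255.135) does not contain 78.92.255.196
  78.92.191.192/29 (78.92.191.192 - 78.92.191.199) does not contain 78.92.255.196
  78.92.223.0/24 (78.92.223.0 - 78.92.223.255) does not contain 78.92.255.196
  78.92.120.0/21 (78.92.120.0 - 78.92.127.255) does not contain 78.92.255.196
  78.92.232.0/21 (78.92.232.0 - 78.92.239.255) does not contain 78.92.255.196
  110.92.224.0/19 (110.92.224.0 - 110.92.255.255) does not contain 78.92.255.196
Longest matching prefix is /15 -> interface port14.

port14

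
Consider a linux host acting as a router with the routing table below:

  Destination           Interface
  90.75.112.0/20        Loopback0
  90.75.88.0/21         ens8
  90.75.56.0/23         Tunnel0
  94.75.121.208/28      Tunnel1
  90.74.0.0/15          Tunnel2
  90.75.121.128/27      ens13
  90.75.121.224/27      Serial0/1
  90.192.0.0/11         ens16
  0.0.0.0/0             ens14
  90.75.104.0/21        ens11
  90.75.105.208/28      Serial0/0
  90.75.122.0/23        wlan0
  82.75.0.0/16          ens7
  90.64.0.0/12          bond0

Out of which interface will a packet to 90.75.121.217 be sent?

Loopback0

Routes whose prefix contains 90.75.121.217:
  0.0.0.0/0 (default, matches everything) -> ens14
  90.64.0.0/12 (90.64.0.0 - 90.79.255.255) -> bond0
  90.74.0.0/15 (90.74.0.0 - 90.75.255.255) -> Tunnel2
  90.75.112.0/20 (90.75.112.0 - 90.75.127.255) -> Loopback0
More-specific entries that do NOT match:
  94.75.121.208/28 (94.75.121.208 - 94.75.121.223) does not contain 90.75.121.217
  90.75.105.208/28 (90.75.105.208 - 90.75.105.223) does not contain 90.75.121.217
  90.75.121.128/27 (90.75.121.128 - 90.75.121.159) does not contain 90.75.121.217
  90.75.121.224/27 (90.75.121.224 - 90.75.121.255) does not contain 90.75.121.217
  90.75.56.0/23 (90.75.56.0 - 90.75.57.255) does not contain 90.75.121.217
  90.75.122.0/23 (90.75.122.0 - 90.75.123.255) does not contain 90.75.121.217
  90.75.88.0/21 (90.75.88.0 - 90.75.95.255) does not contain 90.75.121.217
  90.75.104.0/21 (90.75.104.0 - 90.75.111.255) does not contain 90.75.121.217
Longest matching prefix is /20 -> interface Loopback0.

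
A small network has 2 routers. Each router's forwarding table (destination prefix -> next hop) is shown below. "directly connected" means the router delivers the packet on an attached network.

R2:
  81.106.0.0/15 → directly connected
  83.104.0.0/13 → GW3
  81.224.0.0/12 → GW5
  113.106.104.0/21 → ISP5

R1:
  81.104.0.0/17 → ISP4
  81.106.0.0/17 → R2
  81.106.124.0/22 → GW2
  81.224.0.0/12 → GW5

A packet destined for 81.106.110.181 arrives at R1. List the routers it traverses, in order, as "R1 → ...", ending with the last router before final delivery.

At R1: longest match for 81.106.110.181 is 81.106.0.0/17 -> R2
At R2: longest match for 81.106.110.181 is 81.106.0.0/15 -> directly connected

R1 → R2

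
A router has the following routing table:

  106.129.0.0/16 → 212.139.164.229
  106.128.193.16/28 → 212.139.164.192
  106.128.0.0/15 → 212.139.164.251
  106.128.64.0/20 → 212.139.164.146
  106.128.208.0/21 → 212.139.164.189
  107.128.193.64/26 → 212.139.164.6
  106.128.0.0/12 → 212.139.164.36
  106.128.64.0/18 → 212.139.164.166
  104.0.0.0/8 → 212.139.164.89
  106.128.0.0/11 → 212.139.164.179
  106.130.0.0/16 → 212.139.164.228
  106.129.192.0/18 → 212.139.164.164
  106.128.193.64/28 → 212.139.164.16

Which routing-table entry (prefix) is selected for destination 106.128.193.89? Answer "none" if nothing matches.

Entries matching 106.128.193.89:
  106.128.0.0/11 (106.128.0.0 - 106.159.255.255)
  106.128.0.0/12 (106.128.0.0 - 106.143.255.255)
  106.128.0.0/15 (106.128.0.0 - 106.129.255.255)
Most specific is 106.128.0.0/15.

106.128.0.0/15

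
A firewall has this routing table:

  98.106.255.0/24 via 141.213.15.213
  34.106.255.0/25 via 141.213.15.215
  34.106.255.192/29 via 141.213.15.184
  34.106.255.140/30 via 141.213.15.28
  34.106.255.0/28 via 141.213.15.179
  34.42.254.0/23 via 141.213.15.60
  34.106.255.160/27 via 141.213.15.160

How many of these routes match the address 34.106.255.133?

0

No listed prefix contains 34.106.255.133.
Total matching entries: 0.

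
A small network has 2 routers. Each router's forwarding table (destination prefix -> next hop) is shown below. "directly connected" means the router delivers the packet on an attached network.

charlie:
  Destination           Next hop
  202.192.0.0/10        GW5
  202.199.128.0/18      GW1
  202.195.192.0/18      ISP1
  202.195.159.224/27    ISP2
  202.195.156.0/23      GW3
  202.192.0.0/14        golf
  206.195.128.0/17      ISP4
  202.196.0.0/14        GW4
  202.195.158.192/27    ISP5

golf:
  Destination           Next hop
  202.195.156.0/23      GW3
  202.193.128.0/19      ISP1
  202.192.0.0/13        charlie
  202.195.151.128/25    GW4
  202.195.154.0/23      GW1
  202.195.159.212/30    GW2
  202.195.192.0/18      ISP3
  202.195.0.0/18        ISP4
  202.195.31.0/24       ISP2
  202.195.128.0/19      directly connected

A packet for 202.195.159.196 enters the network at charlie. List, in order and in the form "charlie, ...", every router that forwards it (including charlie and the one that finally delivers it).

At charlie: longest match for 202.195.159.196 is 202.192.0.0/14 -> golf
At golf: longest match for 202.195.159.196 is 202.195.128.0/19 -> directly connected

charlie, golf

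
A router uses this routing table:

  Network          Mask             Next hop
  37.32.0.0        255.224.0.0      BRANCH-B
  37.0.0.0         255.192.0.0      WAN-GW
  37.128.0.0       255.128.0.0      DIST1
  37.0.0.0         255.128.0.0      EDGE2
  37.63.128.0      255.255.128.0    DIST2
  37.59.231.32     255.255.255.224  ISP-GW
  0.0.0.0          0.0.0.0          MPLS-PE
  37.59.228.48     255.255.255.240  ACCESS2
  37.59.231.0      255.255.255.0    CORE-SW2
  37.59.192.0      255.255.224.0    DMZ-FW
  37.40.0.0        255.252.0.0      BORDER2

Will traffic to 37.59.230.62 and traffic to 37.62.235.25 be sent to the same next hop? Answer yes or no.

yes

37.59.230.62: longest match 37.32.0.0/11 -> BRANCH-B
37.62.235.25: longest match 37.32.0.0/11 -> BRANCH-B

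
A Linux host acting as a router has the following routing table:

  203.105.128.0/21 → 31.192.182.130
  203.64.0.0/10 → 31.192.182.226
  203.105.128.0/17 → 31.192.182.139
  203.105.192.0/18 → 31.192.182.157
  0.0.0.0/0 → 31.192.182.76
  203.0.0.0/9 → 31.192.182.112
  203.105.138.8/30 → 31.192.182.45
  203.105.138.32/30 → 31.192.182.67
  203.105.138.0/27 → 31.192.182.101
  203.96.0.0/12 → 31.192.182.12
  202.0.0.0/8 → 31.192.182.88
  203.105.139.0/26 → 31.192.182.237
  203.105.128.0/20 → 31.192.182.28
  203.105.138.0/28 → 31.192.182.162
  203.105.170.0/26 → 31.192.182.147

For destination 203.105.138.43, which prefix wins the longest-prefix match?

203.105.128.0/20

Entries matching 203.105.138.43:
  0.0.0.0/0 (default, matches everything)
  203.0.0.0/9 (203.0.0.0 - 203.127.255.255)
  203.64.0.0/10 (203.64.0.0 - 203.127.255.255)
  203.96.0.0/12 (203.96.0.0 - 203.111.255.255)
  203.105.128.0/17 (203.105.128.0 - 203.105.255.255)
  203.105.128.0/20 (203.105.128.0 - 203.105.143.255)
Most specific is 203.105.128.0/20.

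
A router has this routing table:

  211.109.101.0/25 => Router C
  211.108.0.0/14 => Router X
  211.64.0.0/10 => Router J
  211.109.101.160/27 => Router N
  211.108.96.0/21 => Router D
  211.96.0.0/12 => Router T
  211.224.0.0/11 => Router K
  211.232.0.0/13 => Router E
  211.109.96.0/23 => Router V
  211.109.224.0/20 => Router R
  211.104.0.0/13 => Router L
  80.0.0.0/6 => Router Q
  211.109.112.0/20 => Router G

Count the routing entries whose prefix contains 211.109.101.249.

Prefixes containing 211.109.101.249:
  211.64.0.0/10 (211.64.0.0 - 211.127.255.255)
  211.96.0.0/12 (211.96.0.0 - 211.111.255.255)
  211.104.0.0/13 (211.104.0.0 - 211.111.255.255)
  211.108.0.0/14 (211.108.0.0 - 211.111.255.255)
Total matching entries: 4.

4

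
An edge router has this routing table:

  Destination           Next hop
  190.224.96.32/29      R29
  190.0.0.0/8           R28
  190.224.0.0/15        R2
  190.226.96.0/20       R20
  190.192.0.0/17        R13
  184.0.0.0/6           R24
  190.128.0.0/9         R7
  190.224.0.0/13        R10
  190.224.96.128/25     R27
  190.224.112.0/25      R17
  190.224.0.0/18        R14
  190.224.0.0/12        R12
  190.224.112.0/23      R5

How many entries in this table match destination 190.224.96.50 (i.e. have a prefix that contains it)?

5

Prefixes containing 190.224.96.50:
  190.0.0.0/8 (190.0.0.0 - 190.255.255.255)
  190.128.0.0/9 (190.128.0.0 - 190.255.255.255)
  190.224.0.0/12 (190.224.0.0 - 190.239.255.255)
  190.224.0.0/13 (190.224.0.0 - 190.231.255.255)
  190.224.0.0/15 (190.224.0.0 - 190.225.255.255)
Total matching entries: 5.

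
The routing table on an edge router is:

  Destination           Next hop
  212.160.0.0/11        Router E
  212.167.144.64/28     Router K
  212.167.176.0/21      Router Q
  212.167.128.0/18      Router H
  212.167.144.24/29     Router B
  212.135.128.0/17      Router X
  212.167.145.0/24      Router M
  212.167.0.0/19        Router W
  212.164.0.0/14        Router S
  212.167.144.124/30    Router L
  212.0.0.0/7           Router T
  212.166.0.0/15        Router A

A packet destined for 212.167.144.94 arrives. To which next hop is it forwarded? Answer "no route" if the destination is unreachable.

Router H

Routes whose prefix contains 212.167.144.94:
  212.0.0.0/7 (212.0.0.0 - 213.255.255.255) -> Router T
  212.160.0.0/11 (212.160.0.0 - 212.191.255.255) -> Router E
  212.164.0.0/14 (212.164.0.0 - 212.167.255.255) -> Router S
  212.166.0.0/15 (212.166.0.0 - 212.167.255.255) -> Router A
  212.167.128.0/18 (212.167.128.0 - 212.167.191.255) -> Router H
More-specific entries that do NOT match:
  212.167.144.124/30 (212.167.144.124 - 212.167.144.127) does not contain 212.167.144.94
  212.167.144.24/29 (212.167.144.24 - 212.167.144.31) does not contain 212.167.144.94
  212.167.144.64/28 (212.167.144.64 - 212.167.144.79) does not contain 212.167.144.94
  212.167.145.0/24 (212.167.145.0 - 212.167.145.255) does not contain 212.167.144.94
  212.167.176.0/21 (212.167.176.0 - 212.167.183.255) does not contain 212.167.144.94
  212.167.0.0/19 (212.167.0.0 - 212.167.31.255) does not contain 212.167.144.94
Longest matching prefix is /18 -> next hop Router H.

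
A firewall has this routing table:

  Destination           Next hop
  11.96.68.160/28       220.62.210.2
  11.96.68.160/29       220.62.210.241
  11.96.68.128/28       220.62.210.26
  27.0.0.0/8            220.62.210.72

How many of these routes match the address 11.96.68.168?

Prefixes containing 11.96.68.168:
  11.96.68.160/28 (11.96.68.160 - 11.96.68.175)
Total matching entries: 1.

1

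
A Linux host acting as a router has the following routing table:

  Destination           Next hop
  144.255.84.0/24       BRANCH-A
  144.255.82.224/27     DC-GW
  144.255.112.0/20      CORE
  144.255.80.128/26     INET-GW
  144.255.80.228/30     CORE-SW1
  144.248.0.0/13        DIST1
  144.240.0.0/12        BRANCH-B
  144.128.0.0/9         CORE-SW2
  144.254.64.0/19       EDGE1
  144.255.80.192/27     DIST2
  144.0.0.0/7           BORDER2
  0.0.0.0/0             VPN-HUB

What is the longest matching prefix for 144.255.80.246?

144.248.0.0/13

Entries matching 144.255.80.246:
  0.0.0.0/0 (default, matches everything)
  144.0.0.0/7 (144.0.0.0 - 145.255.255.255)
  144.128.0.0/9 (144.128.0.0 - 144.255.255.255)
  144.240.0.0/12 (144.240.0.0 - 144.255.255.255)
  144.248.0.0/13 (144.248.0.0 - 144.255.255.255)
Most specific is 144.248.0.0/13.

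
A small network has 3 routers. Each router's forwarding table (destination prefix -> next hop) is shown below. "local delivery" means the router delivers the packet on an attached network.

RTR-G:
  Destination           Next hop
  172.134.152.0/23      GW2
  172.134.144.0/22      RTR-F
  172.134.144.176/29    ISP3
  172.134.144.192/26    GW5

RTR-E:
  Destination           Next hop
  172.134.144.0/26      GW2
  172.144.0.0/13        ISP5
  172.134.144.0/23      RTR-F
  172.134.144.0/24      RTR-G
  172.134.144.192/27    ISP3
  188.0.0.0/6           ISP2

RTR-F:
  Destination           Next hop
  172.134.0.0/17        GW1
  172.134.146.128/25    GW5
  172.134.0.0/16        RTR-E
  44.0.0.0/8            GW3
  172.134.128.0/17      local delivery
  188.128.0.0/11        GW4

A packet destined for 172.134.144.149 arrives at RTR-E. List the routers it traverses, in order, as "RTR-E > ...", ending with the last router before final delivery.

RTR-E > RTR-G > RTR-F

At RTR-E: longest match for 172.134.144.149 is 172.134.144.0/24 -> RTR-G
At RTR-G: longest match for 172.134.144.149 is 172.134.144.0/22 -> RTR-F
At RTR-F: longest match for 172.134.144.149 is 172.134.128.0/17 -> local delivery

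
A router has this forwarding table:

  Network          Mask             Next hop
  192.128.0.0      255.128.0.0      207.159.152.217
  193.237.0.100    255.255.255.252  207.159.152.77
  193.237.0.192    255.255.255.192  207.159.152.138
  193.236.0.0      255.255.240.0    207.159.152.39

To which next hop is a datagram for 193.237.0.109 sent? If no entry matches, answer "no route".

No entry's prefix contains 193.237.0.109; there is no default route.

no route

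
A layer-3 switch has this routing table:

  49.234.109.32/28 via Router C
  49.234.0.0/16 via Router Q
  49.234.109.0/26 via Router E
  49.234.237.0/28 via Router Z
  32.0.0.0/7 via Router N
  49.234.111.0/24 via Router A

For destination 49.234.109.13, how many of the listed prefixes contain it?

Prefixes containing 49.234.109.13:
  49.234.0.0/16 (49.234.0.0 - 49.234.255.255)
  49.234.109.0/26 (49.234.109.0 - 49.234.109.63)
Total matching entries: 2.

2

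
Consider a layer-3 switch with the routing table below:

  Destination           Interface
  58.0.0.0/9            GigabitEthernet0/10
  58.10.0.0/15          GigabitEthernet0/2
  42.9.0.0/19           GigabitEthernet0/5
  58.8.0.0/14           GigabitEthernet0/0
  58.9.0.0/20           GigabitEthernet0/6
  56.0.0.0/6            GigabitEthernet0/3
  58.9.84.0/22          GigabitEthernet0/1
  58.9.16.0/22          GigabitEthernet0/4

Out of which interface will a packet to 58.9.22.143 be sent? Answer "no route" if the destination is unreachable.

GigabitEthernet0/0

Routes whose prefix contains 58.9.22.143:
  56.0.0.0/6 (56.0.0.0 - 59.255.255.255) -> GigabitEthernet0/3
  58.0.0.0/9 (58.0.0.0 - 58.127.255.255) -> GigabitEthernet0/10
  58.8.0.0/14 (58.8.0.0 - 58.11.255.255) -> GigabitEthernet0/0
More-specific entries that do NOT match:
  58.9.84.0/22 (58.9.84.0 - 58.9.87.255) does not contain 58.9.22.143
  58.9.16.0/22 (58.9.16.0 - 58.9.19.255) does not contain 58.9.22.143
  58.9.0.0/20 (58.9.0.0 - 58.9.15.255) does not contain 58.9.22.143
  42.9.0.0/19 (42.9.0.0 - 42.9.31.255) does not contain 58.9.22.143
  58.10.0.0/15 (58.10.0.0 - 58.11.255.255) does not contain 58.9.22.143
Longest matching prefix is /14 -> interface GigabitEthernet0/0.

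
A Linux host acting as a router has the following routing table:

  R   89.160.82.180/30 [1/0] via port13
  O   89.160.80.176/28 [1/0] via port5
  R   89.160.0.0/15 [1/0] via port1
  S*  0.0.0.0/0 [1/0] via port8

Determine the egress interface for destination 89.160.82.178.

port1

Routes whose prefix contains 89.160.82.178:
  0.0.0.0/0 (default, matches everything) -> port8
  89.160.0.0/15 (89.160.0.0 - 89.161.255.255) -> port1
More-specific entries that do NOT match:
  89.160.82.180/30 (89.160.82.180 - 89.160.82.183) does not contain 89.160.82.178
  89.160.80.176/28 (89.160.80.176 - 89.160.80.191) does not contain 89.160.82.178
Longest matching prefix is /15 -> interface port1.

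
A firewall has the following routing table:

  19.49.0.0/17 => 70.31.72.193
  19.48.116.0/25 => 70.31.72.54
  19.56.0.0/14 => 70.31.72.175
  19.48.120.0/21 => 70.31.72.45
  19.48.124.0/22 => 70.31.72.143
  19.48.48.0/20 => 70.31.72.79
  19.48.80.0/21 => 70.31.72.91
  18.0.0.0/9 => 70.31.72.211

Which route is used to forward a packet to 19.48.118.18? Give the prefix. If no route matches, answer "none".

none

19.48.118.18 is outside every listed prefix and there is no default route.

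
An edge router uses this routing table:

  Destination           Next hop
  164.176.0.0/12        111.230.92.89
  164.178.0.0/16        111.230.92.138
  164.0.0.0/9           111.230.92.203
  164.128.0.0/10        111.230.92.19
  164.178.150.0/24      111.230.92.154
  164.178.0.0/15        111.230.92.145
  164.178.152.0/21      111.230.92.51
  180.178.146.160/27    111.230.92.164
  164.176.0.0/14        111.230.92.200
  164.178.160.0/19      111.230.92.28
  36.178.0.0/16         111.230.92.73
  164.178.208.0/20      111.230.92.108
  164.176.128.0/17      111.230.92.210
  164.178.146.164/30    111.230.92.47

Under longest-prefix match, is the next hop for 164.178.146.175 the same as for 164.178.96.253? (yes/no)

yes

164.178.146.175: longest match 164.178.0.0/16 -> 111.230.92.138
164.178.96.253: longest match 164.178.0.0/16 -> 111.230.92.138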